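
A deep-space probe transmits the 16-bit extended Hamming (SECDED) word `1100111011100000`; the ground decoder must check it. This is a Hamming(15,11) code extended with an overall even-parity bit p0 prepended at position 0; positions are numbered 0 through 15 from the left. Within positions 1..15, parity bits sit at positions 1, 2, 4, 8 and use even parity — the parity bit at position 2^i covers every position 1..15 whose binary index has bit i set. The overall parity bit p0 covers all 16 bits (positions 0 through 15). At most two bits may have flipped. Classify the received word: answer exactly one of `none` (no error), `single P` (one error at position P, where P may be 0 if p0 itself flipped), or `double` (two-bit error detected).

s1: b1⊕b3⊕b5⊕b7⊕b9⊕b11⊕b13⊕b15 = 1⊕0⊕1⊕0⊕1⊕0⊕0⊕0 = 1
s2: b2⊕b3⊕b6⊕b7⊕b10⊕b11⊕b14⊕b15 = 0⊕0⊕1⊕0⊕1⊕0⊕0⊕0 = 0
s4: b4⊕b5⊕b6⊕b7⊕b12⊕b13⊕b14⊕b15 = 1⊕1⊕1⊕0⊕0⊕0⊕0⊕0 = 1
s8: b8⊕b9⊕b10⊕b11⊕b12⊕b13⊕b14⊕b15 = 1⊕1⊕1⊕0⊕0⊕0⊕0⊕0 = 1
Syndrome (s8...s1) = 1101 → position 13.
Overall parity (XOR of all 16 bits, including p0): 1⊕1⊕0⊕0⊕1⊕1⊕1⊕0⊕1⊕1⊕1⊕0⊕0⊕0⊕0⊕0 = 0
Overall=0, syndrome position=13 → double-bit error detected (uncorrectable).

double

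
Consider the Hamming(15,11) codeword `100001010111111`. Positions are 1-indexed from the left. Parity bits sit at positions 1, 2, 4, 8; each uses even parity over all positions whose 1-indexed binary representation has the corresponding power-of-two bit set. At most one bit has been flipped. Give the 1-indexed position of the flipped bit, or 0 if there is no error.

14

s1: b1⊕b3⊕b5⊕b7⊕b9⊕b11⊕b13⊕b15 = 1⊕0⊕0⊕0⊕0⊕1⊕1⊕1 = 0
s2: b2⊕b3⊕b6⊕b7⊕b10⊕b11⊕b14⊕b15 = 0⊕0⊕1⊕0⊕1⊕1⊕1⊕1 = 1
s4: b4⊕b5⊕b6⊕b7⊕b12⊕b13⊕b14⊕b15 = 0⊕0⊕1⊕0⊕1⊕1⊕1⊕1 = 1
s8: b8⊕b9⊕b10⊕b11⊕b12⊕b13⊕b14⊕b15 = 1⊕0⊕1⊕1⊕1⊕1⊕1⊕1 = 1
Syndrome (s8...s1) = 1110 → position 14.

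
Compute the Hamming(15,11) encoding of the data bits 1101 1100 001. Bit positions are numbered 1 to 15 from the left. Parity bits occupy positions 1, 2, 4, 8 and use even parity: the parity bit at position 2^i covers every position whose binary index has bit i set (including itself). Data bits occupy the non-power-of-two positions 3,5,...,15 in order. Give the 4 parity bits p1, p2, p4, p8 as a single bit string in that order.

Place data bits at non-power-of-two positions: b3=1, b5=1, b6=0, b7=1, b9=1, b10=1, b11=0, b12=0, b13=0, b14=0, b15=1.
p1 = XOR of data positions {3,5,7,9,11,13,15} = 1⊕1⊕1⊕1⊕0⊕0⊕1 = 1
p2 = XOR of data positions {3,6,7,10,11,14,15} = 1⊕0⊕1⊕1⊕0⊕0⊕1 = 0
p4 = XOR of data positions {5,6,7,12,13,14,15} = 1⊕0⊕1⊕0⊕0⊕0⊕1 = 1
p8 = XOR of data positions {9,10,11,12,13,14,15} = 1⊕1⊕0⊕0⊕0⊕0⊕1 = 1
Parity bits p1,p2,p4,p8 = 1011

1011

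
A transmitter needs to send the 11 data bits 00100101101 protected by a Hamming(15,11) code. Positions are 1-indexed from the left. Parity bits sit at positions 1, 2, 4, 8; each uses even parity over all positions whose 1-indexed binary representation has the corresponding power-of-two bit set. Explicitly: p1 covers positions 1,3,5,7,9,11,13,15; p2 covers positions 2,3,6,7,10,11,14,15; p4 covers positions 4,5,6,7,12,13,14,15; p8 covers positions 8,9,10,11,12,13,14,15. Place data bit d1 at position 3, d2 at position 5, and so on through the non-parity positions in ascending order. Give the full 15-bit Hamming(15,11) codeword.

Place data bits at non-power-of-two positions: b3=0, b5=0, b6=1, b7=0, b9=0, b10=1, b11=0, b12=1, b13=1, b14=0, b15=1.
p1 = XOR of data positions {3,5,7,9,11,13,15} = 0⊕0⊕0⊕0⊕0⊕1⊕1 = 0
p2 = XOR of data positions {3,6,7,10,11,14,15} = 0⊕1⊕0⊕1⊕0⊕0⊕1 = 1
p4 = XOR of data positions {5,6,7,12,13,14,15} = 0⊕1⊕0⊕1⊕1⊕0⊕1 = 0
p8 = XOR of data positions {9,10,11,12,13,14,15} = 0⊕1⊕0⊕1⊕1⊕0⊕1 = 0
Codeword b1..b15 = 010001000101101

010001000101101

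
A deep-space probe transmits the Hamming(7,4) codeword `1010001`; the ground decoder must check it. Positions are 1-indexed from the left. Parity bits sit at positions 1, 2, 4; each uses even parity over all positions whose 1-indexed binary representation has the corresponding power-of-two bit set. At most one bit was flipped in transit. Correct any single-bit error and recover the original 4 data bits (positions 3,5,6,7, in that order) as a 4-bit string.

1101

s1: b1⊕b3⊕b5⊕b7 = 1⊕1⊕0⊕1 = 1
s2: b2⊕b3⊕b6⊕b7 = 0⊕1⊕0⊕1 = 0
s4: b4⊕b5⊕b6⊕b7 = 0⊕0⊕0⊕1 = 1
Syndrome (s4...s1) = 101 → position 5.
Flip bit 5: corrected codeword = 1010101
Data bits at positions 3,5,6,7: 1101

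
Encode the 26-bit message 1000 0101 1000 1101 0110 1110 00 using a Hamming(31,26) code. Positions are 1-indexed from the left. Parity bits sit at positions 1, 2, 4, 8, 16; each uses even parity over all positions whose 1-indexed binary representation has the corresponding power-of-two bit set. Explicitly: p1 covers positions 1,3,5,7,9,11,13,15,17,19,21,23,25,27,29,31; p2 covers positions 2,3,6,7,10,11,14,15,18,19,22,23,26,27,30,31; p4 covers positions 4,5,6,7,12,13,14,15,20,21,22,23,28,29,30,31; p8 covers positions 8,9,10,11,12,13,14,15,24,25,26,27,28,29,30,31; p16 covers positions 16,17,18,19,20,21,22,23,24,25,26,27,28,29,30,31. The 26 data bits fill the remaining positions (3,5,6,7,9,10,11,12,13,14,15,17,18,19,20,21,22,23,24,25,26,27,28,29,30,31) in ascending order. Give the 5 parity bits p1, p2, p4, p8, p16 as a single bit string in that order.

01110

Place data bits at non-power-of-two positions: b3=1, b5=0, b6=0, b7=0, b9=0, b10=1, b11=0, b12=1, b13=1, b14=0, b15=0, b17=0, b18=1, b19=1, b20=0, b21=1, b22=0, b23=1, b24=1, b25=0, b26=1, b27=1, b28=1, b29=0, b30=0, b31=0.
p1 = XOR of data positions {3,5,7,9,11,13,15,17,19,21,23,25,27,29,31} = 1⊕0⊕0⊕0⊕0⊕1⊕0⊕0⊕1⊕1⊕1⊕0⊕1⊕0⊕0 = 0
p2 = XOR of data positions {3,6,7,10,11,14,15,18,19,22,23,26,27,30,31} = 1⊕0⊕0⊕1⊕0⊕0⊕0⊕1⊕1⊕0⊕1⊕1⊕1⊕0⊕0 = 1
p4 = XOR of data positions {5,6,7,12,13,14,15,20,21,22,23,28,29,30,31} = 0⊕0⊕0⊕1⊕1⊕0⊕0⊕0⊕1⊕0⊕1⊕1⊕0⊕0⊕0 = 1
p8 = XOR of data positions {9,10,11,12,13,14,15,24,25,26,27,28,29,30,31} = 0⊕1⊕0⊕1⊕1⊕0⊕0⊕1⊕0⊕1⊕1⊕1⊕0⊕0⊕0 = 1
p16 = XOR of data positions {17,18,19,20,21,22,23,24,25,26,27,28,29,30,31} = 0⊕1⊕1⊕0⊕1⊕0⊕1⊕1⊕0⊕1⊕1⊕1⊕0⊕0⊕0 = 0
Parity bits p1,p2,p4,p8,p16 = 01110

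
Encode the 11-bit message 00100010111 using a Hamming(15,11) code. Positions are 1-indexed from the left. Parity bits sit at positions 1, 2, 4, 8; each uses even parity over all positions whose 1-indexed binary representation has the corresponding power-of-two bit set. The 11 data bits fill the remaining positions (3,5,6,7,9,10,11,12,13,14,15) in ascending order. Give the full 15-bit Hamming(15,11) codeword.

Place data bits at non-power-of-two positions: b3=0, b5=0, b6=1, b7=0, b9=0, b10=0, b11=1, b12=0, b13=1, b14=1, b15=1.
p1 = XOR of data positions {3,5,7,9,11,13,15} = 0⊕0⊕0⊕0⊕1⊕1⊕1 = 1
p2 = XOR of data positions {3,6,7,10,11,14,15} = 0⊕1⊕0⊕0⊕1⊕1⊕1 = 0
p4 = XOR of data positions {5,6,7,12,13,14,15} = 0⊕1⊕0⊕0⊕1⊕1⊕1 = 0
p8 = XOR of data positions {9,10,11,12,13,14,15} = 0⊕0⊕1⊕0⊕1⊕1⊕1 = 0
Codeword b1..b15 = 100001000010111

100001000010111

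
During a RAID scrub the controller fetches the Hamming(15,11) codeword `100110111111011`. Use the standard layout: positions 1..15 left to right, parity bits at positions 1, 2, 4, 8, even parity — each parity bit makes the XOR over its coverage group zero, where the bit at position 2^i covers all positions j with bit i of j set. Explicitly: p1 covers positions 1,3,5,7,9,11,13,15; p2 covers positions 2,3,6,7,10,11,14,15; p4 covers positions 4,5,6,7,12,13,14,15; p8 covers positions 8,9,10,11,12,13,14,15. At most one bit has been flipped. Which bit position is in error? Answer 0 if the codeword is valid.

10

s1: b1⊕b3⊕b5⊕b7⊕b9⊕b11⊕b13⊕b15 = 1⊕0⊕1⊕1⊕1⊕1⊕0⊕1 = 0
s2: b2⊕b3⊕b6⊕b7⊕b10⊕b11⊕b14⊕b15 = 0⊕0⊕0⊕1⊕1⊕1⊕1⊕1 = 1
s4: b4⊕b5⊕b6⊕b7⊕b12⊕b13⊕b14⊕b15 = 1⊕1⊕0⊕1⊕1⊕0⊕1⊕1 = 0
s8: b8⊕b9⊕b10⊕b11⊕b12⊕b13⊕b14⊕b15 = 1⊕1⊕1⊕1⊕1⊕0⊕1⊕1 = 1
Syndrome (s8...s1) = 1010 → position 10.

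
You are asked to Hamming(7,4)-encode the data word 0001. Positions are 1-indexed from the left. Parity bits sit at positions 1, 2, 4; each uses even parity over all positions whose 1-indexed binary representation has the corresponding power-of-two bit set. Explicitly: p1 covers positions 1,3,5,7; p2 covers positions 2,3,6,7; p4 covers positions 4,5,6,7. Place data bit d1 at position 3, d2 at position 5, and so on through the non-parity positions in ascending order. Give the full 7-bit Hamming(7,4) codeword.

Place data bits at non-power-of-two positions: b3=0, b5=0, b6=0, b7=1.
p1 = XOR of data positions {3,5,7} = 0⊕0⊕1 = 1
p2 = XOR of data positions {3,6,7} = 0⊕0⊕1 = 1
p4 = XOR of data positions {5,6,7} = 0⊕0⊕1 = 1
Codeword b1..b7 = 1101001

1101001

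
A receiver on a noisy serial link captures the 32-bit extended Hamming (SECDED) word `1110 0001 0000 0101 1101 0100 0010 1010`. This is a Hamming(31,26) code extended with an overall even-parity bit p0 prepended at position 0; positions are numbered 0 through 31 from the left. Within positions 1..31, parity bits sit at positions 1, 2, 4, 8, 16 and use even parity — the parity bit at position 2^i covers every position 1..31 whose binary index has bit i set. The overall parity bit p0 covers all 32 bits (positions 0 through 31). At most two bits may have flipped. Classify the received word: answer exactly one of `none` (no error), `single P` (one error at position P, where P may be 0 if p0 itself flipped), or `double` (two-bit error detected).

s1: b1⊕b3⊕b5⊕b7⊕b9⊕b11⊕b13⊕b15⊕b17⊕b19⊕b21⊕b23⊕b25⊕b27⊕b29⊕b31 = 1⊕0⊕0⊕1⊕0⊕0⊕1⊕1⊕1⊕1⊕1⊕0⊕0⊕0⊕0⊕0 = 1
s2: b2⊕b3⊕b6⊕b7⊕b10⊕b11⊕b14⊕b15⊕b18⊕b19⊕b22⊕b23⊕b26⊕b27⊕b30⊕b31 = 1⊕0⊕0⊕1⊕0⊕0⊕0⊕1⊕0⊕1⊕0⊕0⊕1⊕0⊕1⊕0 = 0
s4: b4⊕b5⊕b6⊕b7⊕b12⊕b13⊕b14⊕b15⊕b20⊕b21⊕b22⊕b23⊕b28⊕b29⊕b30⊕b31 = 0⊕0⊕0⊕1⊕0⊕1⊕0⊕1⊕0⊕1⊕0⊕0⊕1⊕0⊕1⊕0 = 0
s8: b8⊕b9⊕b10⊕b11⊕b12⊕b13⊕b14⊕b15⊕b24⊕b25⊕b26⊕b27⊕b28⊕b29⊕b30⊕b31 = 0⊕0⊕0⊕0⊕0⊕1⊕0⊕1⊕0⊕0⊕1⊕0⊕1⊕0⊕1⊕0 = 1
s16: b16⊕b17⊕b18⊕b19⊕b20⊕b21⊕b22⊕b23⊕b24⊕b25⊕b26⊕b27⊕b28⊕b29⊕b30⊕b31 = 1⊕1⊕0⊕1⊕0⊕1⊕0⊕0⊕0⊕0⊕1⊕0⊕1⊕0⊕1⊕0 = 1
Syndrome (s16...s1) = 11001 → position 25.
Overall parity (XOR of all 32 bits, including p0): 1⊕1⊕1⊕0⊕0⊕0⊕0⊕1⊕0⊕0⊕0⊕0⊕0⊕1⊕0⊕1⊕1⊕1⊕0⊕1⊕0⊕1⊕0⊕0⊕0⊕0⊕1⊕0⊕1⊕0⊕1⊕0 = 1
Overall=1, syndrome position=25 → single-bit error at position 25.

single 25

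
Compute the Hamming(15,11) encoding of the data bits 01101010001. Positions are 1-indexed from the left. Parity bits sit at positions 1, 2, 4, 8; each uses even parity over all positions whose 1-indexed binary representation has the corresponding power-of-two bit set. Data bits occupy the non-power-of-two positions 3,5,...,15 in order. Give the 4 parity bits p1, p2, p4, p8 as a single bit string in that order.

0111

Place data bits at non-power-of-two positions: b3=0, b5=1, b6=1, b7=0, b9=1, b10=0, b11=1, b12=0, b13=0, b14=0, b15=1.
p1 = XOR of data positions {3,5,7,9,11,13,15} = 0⊕1⊕0⊕1⊕1⊕0⊕1 = 0
p2 = XOR of data positions {3,6,7,10,11,14,15} = 0⊕1⊕0⊕0⊕1⊕0⊕1 = 1
p4 = XOR of data positions {5,6,7,12,13,14,15} = 1⊕1⊕0⊕0⊕0⊕0⊕1 = 1
p8 = XOR of data positions {9,10,11,12,13,14,15} = 1⊕0⊕1⊕0⊕0⊕0⊕1 = 1
Parity bits p1,p2,p4,p8 = 0111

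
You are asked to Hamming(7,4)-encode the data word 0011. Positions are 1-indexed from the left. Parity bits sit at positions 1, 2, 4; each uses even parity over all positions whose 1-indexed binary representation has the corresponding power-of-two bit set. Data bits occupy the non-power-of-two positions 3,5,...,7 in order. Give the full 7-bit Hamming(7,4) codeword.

1000011

Place data bits at non-power-of-two positions: b3=0, b5=0, b6=1, b7=1.
p1 = XOR of data positions {3,5,7} = 0⊕0⊕1 = 1
p2 = XOR of data positions {3,6,7} = 0⊕1⊕1 = 0
p4 = XOR of data positions {5,6,7} = 0⊕1⊕1 = 0
Codeword b1..b7 = 1000011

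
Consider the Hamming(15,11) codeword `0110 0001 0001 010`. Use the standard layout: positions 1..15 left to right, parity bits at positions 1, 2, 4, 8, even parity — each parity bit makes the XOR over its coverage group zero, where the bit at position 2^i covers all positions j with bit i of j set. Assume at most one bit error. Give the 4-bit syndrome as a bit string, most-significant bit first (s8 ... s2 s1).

s1: b1⊕b3⊕b5⊕b7⊕b9⊕b11⊕b13⊕b15 = 0⊕1⊕0⊕0⊕0⊕0⊕0⊕0 = 1
s2: b2⊕b3⊕b6⊕b7⊕b10⊕b11⊕b14⊕b15 = 1⊕1⊕0⊕0⊕0⊕0⊕1⊕0 = 1
s4: b4⊕b5⊕b6⊕b7⊕b12⊕b13⊕b14⊕b15 = 0⊕0⊕0⊕0⊕1⊕0⊕1⊕0 = 0
s8: b8⊕b9⊕b10⊕b11⊕b12⊕b13⊕b14⊕b15 = 1⊕0⊕0⊕0⊕1⊕0⊕1⊕0 = 1
Syndrome (s8...s1) = 1011 → position 11.

1011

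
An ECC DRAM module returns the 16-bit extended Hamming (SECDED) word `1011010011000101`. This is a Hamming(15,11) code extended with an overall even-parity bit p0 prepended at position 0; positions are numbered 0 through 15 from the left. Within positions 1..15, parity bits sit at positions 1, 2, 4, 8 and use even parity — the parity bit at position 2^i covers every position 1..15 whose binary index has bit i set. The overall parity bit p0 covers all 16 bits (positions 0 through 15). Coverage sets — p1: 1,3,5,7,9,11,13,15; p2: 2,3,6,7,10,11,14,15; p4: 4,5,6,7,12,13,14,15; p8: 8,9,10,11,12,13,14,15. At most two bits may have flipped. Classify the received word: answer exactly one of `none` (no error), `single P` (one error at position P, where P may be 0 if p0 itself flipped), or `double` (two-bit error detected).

double

s1: b1⊕b3⊕b5⊕b7⊕b9⊕b11⊕b13⊕b15 = 0⊕1⊕1⊕0⊕1⊕0⊕1⊕1 = 1
s2: b2⊕b3⊕b6⊕b7⊕b10⊕b11⊕b14⊕b15 = 1⊕1⊕0⊕0⊕0⊕0⊕0⊕1 = 1
s4: b4⊕b5⊕b6⊕b7⊕b12⊕b13⊕b14⊕b15 = 0⊕1⊕0⊕0⊕0⊕1⊕0⊕1 = 1
s8: b8⊕b9⊕b10⊕b11⊕b12⊕b13⊕b14⊕b15 = 1⊕1⊕0⊕0⊕0⊕1⊕0⊕1 = 0
Syndrome (s8...s1) = 0111 → position 7.
Overall parity (XOR of all 16 bits, including p0): 1⊕0⊕1⊕1⊕0⊕1⊕0⊕0⊕1⊕1⊕0⊕0⊕0⊕1⊕0⊕1 = 0
Overall=0, syndrome position=7 → double-bit error detected (uncorrectable).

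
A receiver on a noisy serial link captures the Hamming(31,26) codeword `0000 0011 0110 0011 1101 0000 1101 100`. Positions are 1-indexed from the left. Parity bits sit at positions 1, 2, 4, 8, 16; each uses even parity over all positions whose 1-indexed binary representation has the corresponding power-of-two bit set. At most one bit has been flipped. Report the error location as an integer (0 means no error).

s1: b1⊕b3⊕b5⊕b7⊕b9⊕b11⊕b13⊕b15⊕b17⊕b19⊕b21⊕b23⊕b25⊕b27⊕b29⊕b31 = 0⊕0⊕0⊕1⊕0⊕1⊕0⊕1⊕1⊕0⊕0⊕0⊕1⊕0⊕1⊕0 = 0
s2: b2⊕b3⊕b6⊕b7⊕b10⊕b11⊕b14⊕b15⊕b18⊕b19⊕b22⊕b23⊕b26⊕b27⊕b30⊕b31 = 0⊕0⊕0⊕1⊕1⊕1⊕0⊕1⊕1⊕0⊕0⊕0⊕1⊕0⊕0⊕0 = 0
s4: b4⊕b5⊕b6⊕b7⊕b12⊕b13⊕b14⊕b15⊕b20⊕b21⊕b22⊕b23⊕b28⊕b29⊕b30⊕b31 = 0⊕0⊕0⊕1⊕0⊕0⊕0⊕1⊕1⊕0⊕0⊕0⊕1⊕1⊕0⊕0 = 1
s8: b8⊕b9⊕b10⊕b11⊕b12⊕b13⊕b14⊕b15⊕b24⊕b25⊕b26⊕b27⊕b28⊕b29⊕b30⊕b31 = 1⊕0⊕1⊕1⊕0⊕0⊕0⊕1⊕0⊕1⊕1⊕0⊕1⊕1⊕0⊕0 = 0
s16: b16⊕b17⊕b18⊕b19⊕b20⊕b21⊕b22⊕b23⊕b24⊕b25⊕b26⊕b27⊕b28⊕b29⊕b30⊕b31 = 1⊕1⊕1⊕0⊕1⊕0⊕0⊕0⊕0⊕1⊕1⊕0⊕1⊕1⊕0⊕0 = 0
Syndrome (s16...s1) = 00100 → position 4.

4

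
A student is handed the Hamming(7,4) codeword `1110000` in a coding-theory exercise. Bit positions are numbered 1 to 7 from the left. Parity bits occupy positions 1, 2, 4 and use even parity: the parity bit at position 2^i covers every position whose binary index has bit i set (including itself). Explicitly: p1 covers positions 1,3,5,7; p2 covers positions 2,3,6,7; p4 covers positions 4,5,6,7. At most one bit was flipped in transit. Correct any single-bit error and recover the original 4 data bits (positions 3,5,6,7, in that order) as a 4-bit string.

1000

s1: b1⊕b3⊕b5⊕b7 = 1⊕1⊕0⊕0 = 0
s2: b2⊕b3⊕b6⊕b7 = 1⊕1⊕0⊕0 = 0
s4: b4⊕b5⊕b6⊕b7 = 0⊕0⊕0⊕0 = 0
Syndrome (s4...s1) = 000 → position 0 (no error).
No correction needed.
Data bits at positions 3,5,6,7: 1000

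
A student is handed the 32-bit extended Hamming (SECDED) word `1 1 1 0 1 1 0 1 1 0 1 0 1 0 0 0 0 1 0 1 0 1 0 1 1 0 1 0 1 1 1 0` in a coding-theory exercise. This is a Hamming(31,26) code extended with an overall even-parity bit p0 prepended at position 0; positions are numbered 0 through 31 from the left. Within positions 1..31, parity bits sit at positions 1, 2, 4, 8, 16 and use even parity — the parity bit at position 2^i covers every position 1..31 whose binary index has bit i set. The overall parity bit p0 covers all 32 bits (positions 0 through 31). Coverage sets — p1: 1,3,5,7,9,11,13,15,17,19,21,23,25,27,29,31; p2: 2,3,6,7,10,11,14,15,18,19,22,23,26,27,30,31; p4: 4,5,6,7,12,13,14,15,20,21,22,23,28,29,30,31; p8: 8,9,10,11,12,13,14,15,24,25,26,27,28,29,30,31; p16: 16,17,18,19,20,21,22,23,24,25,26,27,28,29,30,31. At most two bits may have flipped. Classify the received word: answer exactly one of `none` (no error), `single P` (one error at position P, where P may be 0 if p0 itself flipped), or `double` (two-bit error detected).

double

s1: b1⊕b3⊕b5⊕b7⊕b9⊕b11⊕b13⊕b15⊕b17⊕b19⊕b21⊕b23⊕b25⊕b27⊕b29⊕b31 = 1⊕0⊕1⊕1⊕0⊕0⊕0⊕0⊕1⊕1⊕1⊕1⊕0⊕0⊕1⊕0 = 0
s2: b2⊕b3⊕b6⊕b7⊕b10⊕b11⊕b14⊕b15⊕b18⊕b19⊕b22⊕b23⊕b26⊕b27⊕b30⊕b31 = 1⊕0⊕0⊕1⊕1⊕0⊕0⊕0⊕0⊕1⊕0⊕1⊕1⊕0⊕1⊕0 = 1
s4: b4⊕b5⊕b6⊕b7⊕b12⊕b13⊕b14⊕b15⊕b20⊕b21⊕b22⊕b23⊕b28⊕b29⊕b30⊕b31 = 1⊕1⊕0⊕1⊕1⊕0⊕0⊕0⊕0⊕1⊕0⊕1⊕1⊕1⊕1⊕0 = 1
s8: b8⊕b9⊕b10⊕b11⊕b12⊕b13⊕b14⊕b15⊕b24⊕b25⊕b26⊕b27⊕b28⊕b29⊕b30⊕b31 = 1⊕0⊕1⊕0⊕1⊕0⊕0⊕0⊕1⊕0⊕1⊕0⊕1⊕1⊕1⊕0 = 0
s16: b16⊕b17⊕b18⊕b19⊕b20⊕b21⊕b22⊕b23⊕b24⊕b25⊕b26⊕b27⊕b28⊕b29⊕b30⊕b31 = 0⊕1⊕0⊕1⊕0⊕1⊕0⊕1⊕1⊕0⊕1⊕0⊕1⊕1⊕1⊕0 = 1
Syndrome (s16...s1) = 10110 → position 22.
Overall parity (XOR of all 32 bits, including p0): 1⊕1⊕1⊕0⊕1⊕1⊕0⊕1⊕1⊕0⊕1⊕0⊕1⊕0⊕0⊕0⊕0⊕1⊕0⊕1⊕0⊕1⊕0⊕1⊕1⊕0⊕1⊕0⊕1⊕1⊕1⊕0 = 0
Overall=0, syndrome position=22 → double-bit error detected (uncorrectable).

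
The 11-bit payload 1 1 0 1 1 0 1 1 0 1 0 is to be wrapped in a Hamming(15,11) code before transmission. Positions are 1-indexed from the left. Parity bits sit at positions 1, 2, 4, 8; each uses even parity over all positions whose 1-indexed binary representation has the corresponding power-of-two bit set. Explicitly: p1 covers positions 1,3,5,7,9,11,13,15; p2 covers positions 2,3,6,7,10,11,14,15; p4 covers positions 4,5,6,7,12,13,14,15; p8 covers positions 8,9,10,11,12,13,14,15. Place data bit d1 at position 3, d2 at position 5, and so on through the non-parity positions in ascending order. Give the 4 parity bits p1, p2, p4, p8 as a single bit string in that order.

Place data bits at non-power-of-two positions: b3=1, b5=1, b6=0, b7=1, b9=1, b10=0, b11=1, b12=1, b13=0, b14=1, b15=0.
p1 = XOR of data positions {3,5,7,9,11,13,15} = 1⊕1⊕1⊕1⊕1⊕0⊕0 = 1
p2 = XOR of data positions {3,6,7,10,11,14,15} = 1⊕0⊕1⊕0⊕1⊕1⊕0 = 0
p4 = XOR of data positions {5,6,7,12,13,14,15} = 1⊕0⊕1⊕1⊕0⊕1⊕0 = 0
p8 = XOR of data positions {9,10,11,12,13,14,15} = 1⊕0⊕1⊕1⊕0⊕1⊕0 = 0
Parity bits p1,p2,p4,p8 = 1000

1000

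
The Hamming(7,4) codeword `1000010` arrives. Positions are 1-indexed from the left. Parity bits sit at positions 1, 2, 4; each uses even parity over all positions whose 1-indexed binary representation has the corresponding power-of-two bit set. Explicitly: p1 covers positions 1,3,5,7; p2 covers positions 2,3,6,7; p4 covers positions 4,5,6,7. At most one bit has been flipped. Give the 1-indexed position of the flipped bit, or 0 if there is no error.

s1: b1⊕b3⊕b5⊕b7 = 1⊕0⊕0⊕0 = 1
s2: b2⊕b3⊕b6⊕b7 = 0⊕0⊕1⊕0 = 1
s4: b4⊕b5⊕b6⊕b7 = 0⊕0⊕1⊕0 = 1
Syndrome (s4...s1) = 111 → position 7.

7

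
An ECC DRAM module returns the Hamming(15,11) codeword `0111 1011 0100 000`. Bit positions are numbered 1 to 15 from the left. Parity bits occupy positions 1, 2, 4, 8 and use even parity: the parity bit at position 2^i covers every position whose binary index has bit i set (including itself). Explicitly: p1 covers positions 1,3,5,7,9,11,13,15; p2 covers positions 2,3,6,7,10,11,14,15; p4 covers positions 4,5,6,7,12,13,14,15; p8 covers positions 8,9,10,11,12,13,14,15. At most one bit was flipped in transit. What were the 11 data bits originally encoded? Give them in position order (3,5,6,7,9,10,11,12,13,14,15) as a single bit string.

10010100000

s1: b1⊕b3⊕b5⊕b7⊕b9⊕b11⊕b13⊕b15 = 0⊕1⊕1⊕1⊕0⊕0⊕0⊕0 = 1
s2: b2⊕b3⊕b6⊕b7⊕b10⊕b11⊕b14⊕b15 = 1⊕1⊕0⊕1⊕1⊕0⊕0⊕0 = 0
s4: b4⊕b5⊕b6⊕b7⊕b12⊕b13⊕b14⊕b15 = 1⊕1⊕0⊕1⊕0⊕0⊕0⊕0 = 1
s8: b8⊕b9⊕b10⊕b11⊕b12⊕b13⊕b14⊕b15 = 1⊕0⊕1⊕0⊕0⊕0⊕0⊕0 = 0
Syndrome (s8...s1) = 0101 → position 5.
Flip bit 5: corrected codeword = 011100110100000
Data bits at positions 3,5,6,7,9,10,11,12,13,14,15: 10010100000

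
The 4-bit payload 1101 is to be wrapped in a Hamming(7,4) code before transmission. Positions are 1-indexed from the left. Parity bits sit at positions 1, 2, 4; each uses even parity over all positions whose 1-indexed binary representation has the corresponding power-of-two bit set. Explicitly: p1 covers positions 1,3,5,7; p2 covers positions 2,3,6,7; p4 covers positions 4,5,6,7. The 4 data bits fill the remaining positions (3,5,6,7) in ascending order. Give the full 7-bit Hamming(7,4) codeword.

1010101

Place data bits at non-power-of-two positions: b3=1, b5=1, b6=0, b7=1.
p1 = XOR of data positions {3,5,7} = 1⊕1⊕1 = 1
p2 = XOR of data positions {3,6,7} = 1⊕0⊕1 = 0
p4 = XOR of data positions {5,6,7} = 1⊕0⊕1 = 0
Codeword b1..b7 = 1010101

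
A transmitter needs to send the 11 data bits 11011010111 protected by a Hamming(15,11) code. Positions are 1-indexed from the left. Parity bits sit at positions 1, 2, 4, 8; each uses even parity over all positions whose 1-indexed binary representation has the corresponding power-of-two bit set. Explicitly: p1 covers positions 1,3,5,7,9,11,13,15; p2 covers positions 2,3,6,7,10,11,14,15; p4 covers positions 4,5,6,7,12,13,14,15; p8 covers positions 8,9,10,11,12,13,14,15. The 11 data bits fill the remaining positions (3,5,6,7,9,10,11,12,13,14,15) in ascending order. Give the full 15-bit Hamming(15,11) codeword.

111110111010111

Place data bits at non-power-of-two positions: b3=1, b5=1, b6=0, b7=1, b9=1, b10=0, b11=1, b12=0, b13=1, b14=1, b15=1.
p1 = XOR of data positions {3,5,7,9,11,13,15} = 1⊕1⊕1⊕1⊕1⊕1⊕1 = 1
p2 = XOR of data positions {3,6,7,10,11,14,15} = 1⊕0⊕1⊕0⊕1⊕1⊕1 = 1
p4 = XOR of data positions {5,6,7,12,13,14,15} = 1⊕0⊕1⊕0⊕1⊕1⊕1 = 1
p8 = XOR of data positions {9,10,11,12,13,14,15} = 1⊕0⊕1⊕0⊕1⊕1⊕1 = 1
Codeword b1..b15 = 111110111010111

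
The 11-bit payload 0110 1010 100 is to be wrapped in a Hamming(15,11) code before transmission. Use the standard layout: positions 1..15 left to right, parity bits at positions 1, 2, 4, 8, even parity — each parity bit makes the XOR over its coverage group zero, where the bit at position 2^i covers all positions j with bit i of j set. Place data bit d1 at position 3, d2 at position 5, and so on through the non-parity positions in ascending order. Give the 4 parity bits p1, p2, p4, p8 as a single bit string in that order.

0011

Place data bits at non-power-of-two positions: b3=0, b5=1, b6=1, b7=0, b9=1, b10=0, b11=1, b12=0, b13=1, b14=0, b15=0.
p1 = XOR of data positions {3,5,7,9,11,13,15} = 0⊕1⊕0⊕1⊕1⊕1⊕0 = 0
p2 = XOR of data positions {3,6,7,10,11,14,15} = 0⊕1⊕0⊕0⊕1⊕0⊕0 = 0
p4 = XOR of data positions {5,6,7,12,13,14,15} = 1⊕1⊕0⊕0⊕1⊕0⊕0 = 1
p8 = XOR of data positions {9,10,11,12,13,14,15} = 1⊕0⊕1⊕0⊕1⊕0⊕0 = 1
Parity bits p1,p2,p4,p8 = 0011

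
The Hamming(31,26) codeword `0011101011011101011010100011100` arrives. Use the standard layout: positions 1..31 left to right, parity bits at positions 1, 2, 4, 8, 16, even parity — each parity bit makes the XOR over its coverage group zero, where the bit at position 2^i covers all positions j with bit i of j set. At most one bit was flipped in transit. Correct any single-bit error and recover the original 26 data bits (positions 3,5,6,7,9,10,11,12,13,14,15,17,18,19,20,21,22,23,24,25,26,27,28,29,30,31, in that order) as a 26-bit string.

11011101110011010100011100

s1: b1⊕b3⊕b5⊕b7⊕b9⊕b11⊕b13⊕b15⊕b17⊕b19⊕b21⊕b23⊕b25⊕b27⊕b29⊕b31 = 0⊕1⊕1⊕1⊕1⊕0⊕1⊕0⊕0⊕1⊕1⊕1⊕0⊕1⊕1⊕0 = 0
s2: b2⊕b3⊕b6⊕b7⊕b10⊕b11⊕b14⊕b15⊕b18⊕b19⊕b22⊕b23⊕b26⊕b27⊕b30⊕b31 = 0⊕1⊕0⊕1⊕1⊕0⊕1⊕0⊕1⊕1⊕0⊕1⊕0⊕1⊕0⊕0 = 0
s4: b4⊕b5⊕b6⊕b7⊕b12⊕b13⊕b14⊕b15⊕b20⊕b21⊕b22⊕b23⊕b28⊕b29⊕b30⊕b31 = 1⊕1⊕0⊕1⊕1⊕1⊕1⊕0⊕0⊕1⊕0⊕1⊕1⊕1⊕0⊕0 = 0
s8: b8⊕b9⊕b10⊕b11⊕b12⊕b13⊕b14⊕b15⊕b24⊕b25⊕b26⊕b27⊕b28⊕b29⊕b30⊕b31 = 0⊕1⊕1⊕0⊕1⊕1⊕1⊕0⊕0⊕0⊕0⊕1⊕1⊕1⊕0⊕0 = 0
s16: b16⊕b17⊕b18⊕b19⊕b20⊕b21⊕b22⊕b23⊕b24⊕b25⊕b26⊕b27⊕b28⊕b29⊕b30⊕b31 = 1⊕0⊕1⊕1⊕0⊕1⊕0⊕1⊕0⊕0⊕0⊕1⊕1⊕1⊕0⊕0 = 0
Syndrome (s16...s1) = 00000 → position 0 (no error).
No correction needed.
Data bits at positions 3,5,6,7,9,10,11,12,13,14,15,17,18,19,20,21,22,23,24,25,26,27,28,29,30,31: 11011101110011010100011100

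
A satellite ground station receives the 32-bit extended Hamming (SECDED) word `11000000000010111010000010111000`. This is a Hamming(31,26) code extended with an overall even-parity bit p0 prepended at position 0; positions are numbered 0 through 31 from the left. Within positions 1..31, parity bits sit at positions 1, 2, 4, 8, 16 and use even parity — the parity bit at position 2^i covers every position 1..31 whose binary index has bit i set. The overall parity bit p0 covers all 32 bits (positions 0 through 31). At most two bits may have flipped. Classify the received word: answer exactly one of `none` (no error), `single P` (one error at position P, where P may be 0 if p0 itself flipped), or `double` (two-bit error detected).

s1: b1⊕b3⊕b5⊕b7⊕b9⊕b11⊕b13⊕b15⊕b17⊕b19⊕b21⊕b23⊕b25⊕b27⊕b29⊕b31 = 1⊕0⊕0⊕0⊕0⊕0⊕0⊕1⊕0⊕0⊕0⊕0⊕0⊕1⊕0⊕0 = 1
s2: b2⊕b3⊕b6⊕b7⊕b10⊕b11⊕b14⊕b15⊕b18⊕b19⊕b22⊕b23⊕b26⊕b27⊕b30⊕b31 = 0⊕0⊕0⊕0⊕0⊕0⊕1⊕1⊕1⊕0⊕0⊕0⊕1⊕1⊕0⊕0 = 1
s4: b4⊕b5⊕b6⊕b7⊕b12⊕b13⊕b14⊕b15⊕b20⊕b21⊕b22⊕b23⊕b28⊕b29⊕b30⊕b31 = 0⊕0⊕0⊕0⊕1⊕0⊕1⊕1⊕0⊕0⊕0⊕0⊕1⊕0⊕0⊕0 = 0
s8: b8⊕b9⊕b10⊕b11⊕b12⊕b13⊕b14⊕b15⊕b24⊕b25⊕b26⊕b27⊕b28⊕b29⊕b30⊕b31 = 0⊕0⊕0⊕0⊕1⊕0⊕1⊕1⊕1⊕0⊕1⊕1⊕1⊕0⊕0⊕0 = 1
s16: b16⊕b17⊕b18⊕b19⊕b20⊕b21⊕b22⊕b23⊕b24⊕b25⊕b26⊕b27⊕b28⊕b29⊕b30⊕b31 = 1⊕0⊕1⊕0⊕0⊕0⊕0⊕0⊕1⊕0⊕1⊕1⊕1⊕0⊕0⊕0 = 0
Syndrome (s16...s1) = 01011 → position 11.
Overall parity (XOR of all 32 bits, including p0): 1⊕1⊕0⊕0⊕0⊕0⊕0⊕0⊕0⊕0⊕0⊕0⊕1⊕0⊕1⊕1⊕1⊕0⊕1⊕0⊕0⊕0⊕0⊕0⊕1⊕0⊕1⊕1⊕1⊕0⊕0⊕0 = 1
Overall=1, syndrome position=11 → single-bit error at position 11.

single 11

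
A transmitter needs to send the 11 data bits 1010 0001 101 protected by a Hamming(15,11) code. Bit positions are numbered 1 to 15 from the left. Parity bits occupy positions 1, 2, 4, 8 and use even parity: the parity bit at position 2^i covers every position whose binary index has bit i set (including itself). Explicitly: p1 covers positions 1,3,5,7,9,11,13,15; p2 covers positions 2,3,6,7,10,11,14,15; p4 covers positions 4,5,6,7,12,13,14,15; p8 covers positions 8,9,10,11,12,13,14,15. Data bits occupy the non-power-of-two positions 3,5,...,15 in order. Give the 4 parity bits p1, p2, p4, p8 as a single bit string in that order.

1101

Place data bits at non-power-of-two positions: b3=1, b5=0, b6=1, b7=0, b9=0, b10=0, b11=0, b12=1, b13=1, b14=0, b15=1.
p1 = XOR of data positions {3,5,7,9,11,13,15} = 1⊕0⊕0⊕0⊕0⊕1⊕1 = 1
p2 = XOR of data positions {3,6,7,10,11,14,15} = 1⊕1⊕0⊕0⊕0⊕0⊕1 = 1
p4 = XOR of data positions {5,6,7,12,13,14,15} = 0⊕1⊕0⊕1⊕1⊕0⊕1 = 0
p8 = XOR of data positions {9,10,11,12,13,14,15} = 0⊕0⊕0⊕1⊕1⊕0⊕1 = 1
Parity bits p1,p2,p4,p8 = 1101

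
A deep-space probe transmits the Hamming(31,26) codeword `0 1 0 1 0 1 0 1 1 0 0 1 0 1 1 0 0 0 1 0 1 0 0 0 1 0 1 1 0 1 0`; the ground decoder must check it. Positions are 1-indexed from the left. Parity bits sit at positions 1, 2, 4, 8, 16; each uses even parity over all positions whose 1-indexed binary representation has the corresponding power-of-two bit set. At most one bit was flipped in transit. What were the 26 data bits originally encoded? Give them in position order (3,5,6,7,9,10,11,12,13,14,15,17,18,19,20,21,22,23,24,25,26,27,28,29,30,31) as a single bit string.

s1: b1⊕b3⊕b5⊕b7⊕b9⊕b11⊕b13⊕b15⊕b17⊕b19⊕b21⊕b23⊕b25⊕b27⊕b29⊕b31 = 0⊕0⊕0⊕0⊕1⊕0⊕0⊕1⊕0⊕1⊕1⊕0⊕1⊕1⊕0⊕0 = 0
s2: b2⊕b3⊕b6⊕b7⊕b10⊕b11⊕b14⊕b15⊕b18⊕b19⊕b22⊕b23⊕b26⊕b27⊕b30⊕b31 = 1⊕0⊕1⊕0⊕0⊕0⊕1⊕1⊕0⊕1⊕0⊕0⊕0⊕1⊕1⊕0 = 1
s4: b4⊕b5⊕b6⊕b7⊕b12⊕b13⊕b14⊕b15⊕b20⊕b21⊕b22⊕b23⊕b28⊕b29⊕b30⊕b31 = 1⊕0⊕1⊕0⊕1⊕0⊕1⊕1⊕0⊕1⊕0⊕0⊕1⊕0⊕1⊕0 = 0
s8: b8⊕b9⊕b10⊕b11⊕b12⊕b13⊕b14⊕b15⊕b24⊕b25⊕b26⊕b27⊕b28⊕b29⊕b30⊕b31 = 1⊕1⊕0⊕0⊕1⊕0⊕1⊕1⊕0⊕1⊕0⊕1⊕1⊕0⊕1⊕0 = 1
s16: b16⊕b17⊕b18⊕b19⊕b20⊕b21⊕b22⊕b23⊕b24⊕b25⊕b26⊕b27⊕b28⊕b29⊕b30⊕b31 = 0⊕0⊕0⊕1⊕0⊕1⊕0⊕0⊕0⊕1⊕0⊕1⊕1⊕0⊕1⊕0 = 0
Syndrome (s16...s1) = 01010 → position 10.
Flip bit 10: corrected codeword = 0101010111010110001010001011010
Data bits at positions 3,5,6,7,9,10,11,12,13,14,15,17,18,19,20,21,22,23,24,25,26,27,28,29,30,31: 00101101011001010001011010

00101101011001010001011010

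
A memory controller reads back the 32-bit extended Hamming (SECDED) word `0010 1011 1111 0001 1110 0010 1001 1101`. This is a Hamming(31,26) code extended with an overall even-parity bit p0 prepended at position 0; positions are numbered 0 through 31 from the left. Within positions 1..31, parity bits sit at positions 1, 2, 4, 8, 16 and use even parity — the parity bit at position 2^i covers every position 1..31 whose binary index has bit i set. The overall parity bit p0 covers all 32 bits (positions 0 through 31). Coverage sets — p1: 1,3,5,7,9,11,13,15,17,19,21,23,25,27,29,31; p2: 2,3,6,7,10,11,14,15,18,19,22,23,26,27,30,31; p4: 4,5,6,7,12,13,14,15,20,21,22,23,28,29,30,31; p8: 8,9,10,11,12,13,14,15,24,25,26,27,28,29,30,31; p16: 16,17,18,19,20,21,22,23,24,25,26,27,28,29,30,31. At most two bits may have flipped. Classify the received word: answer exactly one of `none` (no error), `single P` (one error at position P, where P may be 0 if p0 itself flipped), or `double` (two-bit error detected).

s1: b1⊕b3⊕b5⊕b7⊕b9⊕b11⊕b13⊕b15⊕b17⊕b19⊕b21⊕b23⊕b25⊕b27⊕b29⊕b31 = 0⊕0⊕0⊕1⊕1⊕1⊕0⊕1⊕1⊕0⊕0⊕0⊕0⊕1⊕1⊕1 = 0
s2: b2⊕b3⊕b6⊕b7⊕b10⊕b11⊕b14⊕b15⊕b18⊕b19⊕b22⊕b23⊕b26⊕b27⊕b30⊕b31 = 1⊕0⊕1⊕1⊕1⊕1⊕0⊕1⊕1⊕0⊕1⊕0⊕0⊕1⊕0⊕1 = 0
s4: b4⊕b5⊕b6⊕b7⊕b12⊕b13⊕b14⊕b15⊕b20⊕b21⊕b22⊕b23⊕b28⊕b29⊕b30⊕b31 = 1⊕0⊕1⊕1⊕0⊕0⊕0⊕1⊕0⊕0⊕1⊕0⊕1⊕1⊕0⊕1 = 0
s8: b8⊕b9⊕b10⊕b11⊕b12⊕b13⊕b14⊕b15⊕b24⊕b25⊕b26⊕b27⊕b28⊕b29⊕b30⊕b31 = 1⊕1⊕1⊕1⊕0⊕0⊕0⊕1⊕1⊕0⊕0⊕1⊕1⊕1⊕0⊕1 = 0
s16: b16⊕b17⊕b18⊕b19⊕b20⊕b21⊕b22⊕b23⊕b24⊕b25⊕b26⊕b27⊕b28⊕b29⊕b30⊕b31 = 1⊕1⊕1⊕0⊕0⊕0⊕1⊕0⊕1⊕0⊕0⊕1⊕1⊕1⊕0⊕1 = 1
Syndrome (s16...s1) = 10000 → position 16.
Overall parity (XOR of all 32 bits, including p0): 0⊕0⊕1⊕0⊕1⊕0⊕1⊕1⊕1⊕1⊕1⊕1⊕0⊕0⊕0⊕1⊕1⊕1⊕1⊕0⊕0⊕0⊕1⊕0⊕1⊕0⊕0⊕1⊕1⊕1⊕0⊕1 = 0
Overall=0, syndrome position=16 → double-bit error detected (uncorrectable).

double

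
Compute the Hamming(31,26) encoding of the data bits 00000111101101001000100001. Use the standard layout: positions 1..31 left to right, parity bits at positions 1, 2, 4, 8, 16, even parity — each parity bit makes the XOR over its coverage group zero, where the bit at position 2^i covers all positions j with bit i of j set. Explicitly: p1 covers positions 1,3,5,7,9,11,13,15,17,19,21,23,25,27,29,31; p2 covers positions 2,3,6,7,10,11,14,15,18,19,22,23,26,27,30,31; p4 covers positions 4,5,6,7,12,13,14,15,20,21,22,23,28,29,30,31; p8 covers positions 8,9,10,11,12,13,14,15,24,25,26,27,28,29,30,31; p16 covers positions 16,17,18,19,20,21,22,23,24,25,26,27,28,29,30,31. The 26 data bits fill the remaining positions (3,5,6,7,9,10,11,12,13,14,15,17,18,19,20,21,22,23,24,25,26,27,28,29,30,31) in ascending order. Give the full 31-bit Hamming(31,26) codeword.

0101000101111011101001000100001

Place data bits at non-power-of-two positions: b3=0, b5=0, b6=0, b7=0, b9=0, b10=1, b11=1, b12=1, b13=1, b14=0, b15=1, b17=1, b18=0, b19=1, b20=0, b21=0, b22=1, b23=0, b24=0, b25=0, b26=1, b27=0, b28=0, b29=0, b30=0, b31=1.
p1 = XOR of data positions {3,5,7,9,11,13,15,17,19,21,23,25,27,29,31} = 0⊕0⊕0⊕0⊕1⊕1⊕1⊕1⊕1⊕0⊕0⊕0⊕0⊕0⊕1 = 0
p2 = XOR of data positions {3,6,7,10,11,14,15,18,19,22,23,26,27,30,31} = 0⊕0⊕0⊕1⊕1⊕0⊕1⊕0⊕1⊕1⊕0⊕1⊕0⊕0⊕1 = 1
p4 = XOR of data positions {5,6,7,12,13,14,15,20,21,22,23,28,29,30,31} = 0⊕0⊕0⊕1⊕1⊕0⊕1⊕0⊕0⊕1⊕0⊕0⊕0⊕0⊕1 = 1
p8 = XOR of data positions {9,10,11,12,13,14,15,24,25,26,27,28,29,30,31} = 0⊕1⊕1⊕1⊕1⊕0⊕1⊕0⊕0⊕1⊕0⊕0⊕0⊕0⊕1 = 1
p16 = XOR of data positions {17,18,19,20,21,22,23,24,25,26,27,28,29,30,31} = 1⊕0⊕1⊕0⊕0⊕1⊕0⊕0⊕0⊕1⊕0⊕0⊕0⊕0⊕1 = 1
Codeword b1..b31 = 0101000101111011101001000100001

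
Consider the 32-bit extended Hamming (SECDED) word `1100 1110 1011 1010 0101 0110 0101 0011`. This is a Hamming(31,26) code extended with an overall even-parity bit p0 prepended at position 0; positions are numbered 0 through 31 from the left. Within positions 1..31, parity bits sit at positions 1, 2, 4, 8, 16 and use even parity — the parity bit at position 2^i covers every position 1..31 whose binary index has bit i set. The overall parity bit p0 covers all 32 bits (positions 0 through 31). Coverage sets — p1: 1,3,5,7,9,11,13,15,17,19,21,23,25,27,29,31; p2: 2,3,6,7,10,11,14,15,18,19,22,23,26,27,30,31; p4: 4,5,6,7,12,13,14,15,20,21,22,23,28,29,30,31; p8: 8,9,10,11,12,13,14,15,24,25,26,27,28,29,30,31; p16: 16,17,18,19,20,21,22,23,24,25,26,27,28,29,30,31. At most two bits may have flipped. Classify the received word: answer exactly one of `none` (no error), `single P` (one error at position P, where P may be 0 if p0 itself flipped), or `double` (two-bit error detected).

double

s1: b1⊕b3⊕b5⊕b7⊕b9⊕b11⊕b13⊕b15⊕b17⊕b19⊕b21⊕b23⊕b25⊕b27⊕b29⊕b31 = 1⊕0⊕1⊕0⊕0⊕1⊕0⊕0⊕1⊕1⊕1⊕0⊕1⊕1⊕0⊕1 = 1
s2: b2⊕b3⊕b6⊕b7⊕b10⊕b11⊕b14⊕b15⊕b18⊕b19⊕b22⊕b23⊕b26⊕b27⊕b30⊕b31 = 0⊕0⊕1⊕0⊕1⊕1⊕1⊕0⊕0⊕1⊕1⊕0⊕0⊕1⊕1⊕1 = 1
s4: b4⊕b5⊕b6⊕b7⊕b12⊕b13⊕b14⊕b15⊕b20⊕b21⊕b22⊕b23⊕b28⊕b29⊕b30⊕b31 = 1⊕1⊕1⊕0⊕1⊕0⊕1⊕0⊕0⊕1⊕1⊕0⊕0⊕0⊕1⊕1 = 1
s8: b8⊕b9⊕b10⊕b11⊕b12⊕b13⊕b14⊕b15⊕b24⊕b25⊕b26⊕b27⊕b28⊕b29⊕b30⊕b31 = 1⊕0⊕1⊕1⊕1⊕0⊕1⊕0⊕0⊕1⊕0⊕1⊕0⊕0⊕1⊕1 = 1
s16: b16⊕b17⊕b18⊕b19⊕b20⊕b21⊕b22⊕b23⊕b24⊕b25⊕b26⊕b27⊕b28⊕b29⊕b30⊕b31 = 0⊕1⊕0⊕1⊕0⊕1⊕1⊕0⊕0⊕1⊕0⊕1⊕0⊕0⊕1⊕1 = 0
Syndrome (s16...s1) = 01111 → position 15.
Overall parity (XOR of all 32 bits, including p0): 1⊕1⊕0⊕0⊕1⊕1⊕1⊕0⊕1⊕0⊕1⊕1⊕1⊕0⊕1⊕0⊕0⊕1⊕0⊕1⊕0⊕1⊕1⊕0⊕0⊕1⊕0⊕1⊕0⊕0⊕1⊕1 = 0
Overall=0, syndrome position=15 → double-bit error detected (uncorrectable).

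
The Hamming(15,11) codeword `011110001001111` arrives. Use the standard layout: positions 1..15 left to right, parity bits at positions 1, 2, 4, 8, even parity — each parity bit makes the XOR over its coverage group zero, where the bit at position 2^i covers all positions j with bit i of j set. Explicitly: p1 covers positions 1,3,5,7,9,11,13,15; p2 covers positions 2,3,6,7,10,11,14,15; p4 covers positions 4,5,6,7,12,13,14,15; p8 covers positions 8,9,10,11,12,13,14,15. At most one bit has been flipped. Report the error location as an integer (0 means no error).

9

s1: b1⊕b3⊕b5⊕b7⊕b9⊕b11⊕b13⊕b15 = 0⊕1⊕1⊕0⊕1⊕0⊕1⊕1 = 1
s2: b2⊕b3⊕b6⊕b7⊕b10⊕b11⊕b14⊕b15 = 1⊕1⊕0⊕0⊕0⊕0⊕1⊕1 = 0
s4: b4⊕b5⊕b6⊕b7⊕b12⊕b13⊕b14⊕b15 = 1⊕1⊕0⊕0⊕1⊕1⊕1⊕1 = 0
s8: b8⊕b9⊕b10⊕b11⊕b12⊕b13⊕b14⊕b15 = 0⊕1⊕0⊕0⊕1⊕1⊕1⊕1 = 1
Syndrome (s8...s1) = 1001 → position 9.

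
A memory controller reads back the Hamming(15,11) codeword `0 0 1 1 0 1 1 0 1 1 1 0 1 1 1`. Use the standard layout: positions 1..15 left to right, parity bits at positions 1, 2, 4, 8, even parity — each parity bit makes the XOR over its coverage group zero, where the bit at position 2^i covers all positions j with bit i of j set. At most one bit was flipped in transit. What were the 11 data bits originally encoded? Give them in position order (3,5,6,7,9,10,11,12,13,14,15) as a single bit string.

10111110111

s1: b1⊕b3⊕b5⊕b7⊕b9⊕b11⊕b13⊕b15 = 0⊕1⊕0⊕1⊕1⊕1⊕1⊕1 = 0
s2: b2⊕b3⊕b6⊕b7⊕b10⊕b11⊕b14⊕b15 = 0⊕1⊕1⊕1⊕1⊕1⊕1⊕1 = 1
s4: b4⊕b5⊕b6⊕b7⊕b12⊕b13⊕b14⊕b15 = 1⊕0⊕1⊕1⊕0⊕1⊕1⊕1 = 0
s8: b8⊕b9⊕b10⊕b11⊕b12⊕b13⊕b14⊕b15 = 0⊕1⊕1⊕1⊕0⊕1⊕1⊕1 = 0
Syndrome (s8...s1) = 0010 → position 2.
Flip bit 2: corrected codeword = 011101101110111
Data bits at positions 3,5,6,7,9,10,11,12,13,14,15: 10111110111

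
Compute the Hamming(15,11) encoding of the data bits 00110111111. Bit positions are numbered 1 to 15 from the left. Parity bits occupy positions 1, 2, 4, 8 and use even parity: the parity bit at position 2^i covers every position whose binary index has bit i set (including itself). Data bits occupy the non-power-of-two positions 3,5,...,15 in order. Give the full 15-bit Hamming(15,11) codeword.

000001100111111

Place data bits at non-power-of-two positions: b3=0, b5=0, b6=1, b7=1, b9=0, b10=1, b11=1, b12=1, b13=1, b14=1, b15=1.
p1 = XOR of data positions {3,5,7,9,11,13,15} = 0⊕0⊕1⊕0⊕1⊕1⊕1 = 0
p2 = XOR of data positions {3,6,7,10,11,14,15} = 0⊕1⊕1⊕1⊕1⊕1⊕1 = 0
p4 = XOR of data positions {5,6,7,12,13,14,15} = 0⊕1⊕1⊕1⊕1⊕1⊕1 = 0
p8 = XOR of data positions {9,10,11,12,13,14,15} = 0⊕1⊕1⊕1⊕1⊕1⊕1 = 0
Codeword b1..b15 = 000001100111111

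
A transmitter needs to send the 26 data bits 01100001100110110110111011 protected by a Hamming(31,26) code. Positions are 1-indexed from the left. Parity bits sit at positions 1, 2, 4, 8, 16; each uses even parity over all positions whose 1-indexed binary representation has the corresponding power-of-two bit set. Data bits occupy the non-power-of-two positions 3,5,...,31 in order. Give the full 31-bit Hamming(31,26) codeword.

Place data bits at non-power-of-two positions: b3=0, b5=1, b6=1, b7=0, b9=0, b10=0, b11=0, b12=1, b13=1, b14=0, b15=0, b17=1, b18=1, b19=0, b20=1, b21=1, b22=0, b23=1, b24=1, b25=0, b26=1, b27=1, b28=1, b29=0, b30=1, b31=1.
p1 = XOR of data positions {3,5,7,9,11,13,15,17,19,21,23,25,27,29,31} = 0⊕1⊕0⊕0⊕0⊕1⊕0⊕1⊕0⊕1⊕1⊕0⊕1⊕0⊕1 = 1
p2 = XOR of data positions {3,6,7,10,11,14,15,18,19,22,23,26,27,30,31} = 0⊕1⊕0⊕0⊕0⊕0⊕0⊕1⊕0⊕0⊕1⊕1⊕1⊕1⊕1 = 1
p4 = XOR of data positions {5,6,7,12,13,14,15,20,21,22,23,28,29,30,31} = 1⊕1⊕0⊕1⊕1⊕0⊕0⊕1⊕1⊕0⊕1⊕1⊕0⊕1⊕1 = 0
p8 = XOR of data positions {9,10,11,12,13,14,15,24,25,26,27,28,29,30,31} = 0⊕0⊕0⊕1⊕1⊕0⊕0⊕1⊕0⊕1⊕1⊕1⊕0⊕1⊕1 = 0
p16 = XOR of data positions {17,18,19,20,21,22,23,24,25,26,27,28,29,30,31} = 1⊕1⊕0⊕1⊕1⊕0⊕1⊕1⊕0⊕1⊕1⊕1⊕0⊕1⊕1 = 1
Codeword b1..b31 = 1100110000011001110110110111011

1100110000011001110110110111011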